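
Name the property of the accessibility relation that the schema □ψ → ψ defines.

reflexivity

Suppose □ψ→ψ is valid. At any x set V(ψ)={w : Rxw}. Then □ψ holds at x, so ψ holds at x, i.e. Rxx.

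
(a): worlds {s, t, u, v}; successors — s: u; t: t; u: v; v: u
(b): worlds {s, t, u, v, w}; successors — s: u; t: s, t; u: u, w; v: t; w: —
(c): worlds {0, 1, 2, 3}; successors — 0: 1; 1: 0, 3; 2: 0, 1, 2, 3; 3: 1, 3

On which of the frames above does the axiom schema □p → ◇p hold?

(a), (c)

Frame correspondent (Sahlqvist): ∀x ∃y Rxy — i.e. seriality.
(a): satisfies the condition.
(b): fails — world w has no successor.
(c): satisfies the condition.
Valid on: (a), (c).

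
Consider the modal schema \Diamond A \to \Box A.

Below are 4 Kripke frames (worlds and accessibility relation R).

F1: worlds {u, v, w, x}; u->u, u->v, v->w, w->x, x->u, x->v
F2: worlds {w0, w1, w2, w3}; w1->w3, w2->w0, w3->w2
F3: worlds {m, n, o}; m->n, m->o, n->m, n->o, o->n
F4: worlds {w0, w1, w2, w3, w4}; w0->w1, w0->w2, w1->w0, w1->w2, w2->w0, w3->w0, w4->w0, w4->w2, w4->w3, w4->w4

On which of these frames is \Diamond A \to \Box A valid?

F2

Frame correspondent (Sahlqvist): \forall x \forall y \forall z (Rxy \wedge Rxz \to y = z) — i.e. partial functionality.
F1: fails — u sees both u and v.
F2: ✓.
F3: fails — m sees both n and o.
F4: fails — w0 sees both w1 and w2.
Valid on: F2.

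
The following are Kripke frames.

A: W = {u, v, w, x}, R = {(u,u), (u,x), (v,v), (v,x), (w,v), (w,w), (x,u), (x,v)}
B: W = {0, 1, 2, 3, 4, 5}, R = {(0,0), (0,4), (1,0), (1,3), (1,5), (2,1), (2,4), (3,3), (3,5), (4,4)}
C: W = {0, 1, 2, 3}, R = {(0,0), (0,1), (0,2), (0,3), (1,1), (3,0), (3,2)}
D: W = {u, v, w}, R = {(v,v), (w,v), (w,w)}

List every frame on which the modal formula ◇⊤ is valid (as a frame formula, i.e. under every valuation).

This is the axiom for seriality; its first-order frame correspondent is ∀x ∃y Rxy.
A: condition met.
B: fails — world 5 has no successor.
C: fails — world 2 has no successor.
D: fails — world u has no successor.

A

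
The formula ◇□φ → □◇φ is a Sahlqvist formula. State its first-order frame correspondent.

Suppose ◇□φ→□◇φ is valid. Take Rxy, Rxz and set V(φ)={w : Ryw}. Then □φ at y so ◇□φ at x, so □◇φ at x, so ◇φ at z, giving w with Rzw and Ryw.
Conversely, on a frame with convergence the schema holds at every world under every valuation.
Frame condition: ∀x ∀y ∀z (Rxy ∧ Rxz → ∃w (Ryw ∧ Rzw)).

convergence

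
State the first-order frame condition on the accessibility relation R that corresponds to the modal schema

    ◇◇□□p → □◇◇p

This is a Sahlqvist (Geach-type) schema ◇^2□^2p → □^1◇^2p.
Minimal-valuation argument: fix x; take any y with xR^2y and any z with xR^1z. Set V(p) to the set of worlds R-reachable from y in exactly 2 steps. Then □^2p holds at y, so the antecedent holds at x; validity forces ◇^2p at z, giving a w with zR^2w and yR^2w.
First-order correspondent: ∀x ∀y ∀z ((xR²y ∧ xRz) → ∃w (yR²w ∧ zR²w)).

∀x ∀y ∀z ((xR²y ∧ xRz) → ∃w (yR²w ∧ zR²w))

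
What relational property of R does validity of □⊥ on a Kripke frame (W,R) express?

□⊥ is valid iff no world has any successor (otherwise □⊥ fails at any world with one).

emptiness of R: ∀x ∀y ¬Rxy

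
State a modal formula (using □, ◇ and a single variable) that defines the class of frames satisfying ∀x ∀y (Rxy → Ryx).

s → □◇s

This is symmetry; the standard corresponding axiom is B: s → □◇s.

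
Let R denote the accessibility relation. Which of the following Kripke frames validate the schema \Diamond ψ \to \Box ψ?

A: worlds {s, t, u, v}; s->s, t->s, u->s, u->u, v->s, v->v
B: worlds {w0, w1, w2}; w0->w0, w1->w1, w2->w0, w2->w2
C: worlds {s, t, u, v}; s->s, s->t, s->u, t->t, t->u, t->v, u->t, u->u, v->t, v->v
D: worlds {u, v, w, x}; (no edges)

This is the axiom for partial functionality; its first-order frame correspondent is \forall x \forall y \forall z (Rxy \wedge Rxz \to y = z).
A: fails — u sees both s and u.
B: fails — w2 sees both w0 and w2.
C: fails — s sees both s and t.
D: holds.

D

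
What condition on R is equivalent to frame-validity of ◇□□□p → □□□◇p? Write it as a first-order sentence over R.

This is a Sahlqvist (Geach-type) schema ◇^1□^3p → □^3◇^1p.
Minimal-valuation argument: fix x; take any y with xR^1y and any z with xR^3z. Set V(p) to the set of worlds R-reachable from y in exactly 3 steps. Then □^3p holds at y, so the antecedent holds at x; validity forces ◇^1p at z, giving a w with zR^1w and yR^3w.
First-order correspondent: ∀x ∀y ∀z ((xRy ∧ xR³z) → ∃w (yR³w ∧ zRw)).

∀x ∀y ∀z ((xRy ∧ xR³z) → ∃w (yR³w ∧ zRw))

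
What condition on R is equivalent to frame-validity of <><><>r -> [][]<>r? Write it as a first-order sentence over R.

This is a Sahlqvist (Geach-type) schema ◇^3□^0r → □^2◇^1r.
Minimal-valuation argument: fix x; take any y with xR^3y and any z with xR^2z. Set V(r) to the set of worlds R-reachable from y in exactly 0 steps. Then □^0r holds at y, so the antecedent holds at x; validity forces ◇^1r at z, giving a w with zR^1w and yR^0w.
First-order correspondent: forall x forall y forall z ((x R^3 y & x R^2 z) -> exists w (y = w & zRw)).

forall x forall y forall z ((x R^3 y & x R^2 z) -> exists w (y = w & zRw))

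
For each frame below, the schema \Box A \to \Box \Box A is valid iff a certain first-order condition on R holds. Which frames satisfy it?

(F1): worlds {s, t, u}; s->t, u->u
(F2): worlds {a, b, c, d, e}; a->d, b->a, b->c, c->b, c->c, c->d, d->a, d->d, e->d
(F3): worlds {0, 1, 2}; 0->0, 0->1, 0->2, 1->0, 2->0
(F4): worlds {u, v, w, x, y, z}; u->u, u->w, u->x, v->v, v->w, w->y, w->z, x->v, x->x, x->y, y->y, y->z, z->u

Frame correspondent (Sahlqvist): \forall x \forall y \forall z (Rxy \wedge Ryz \to Rxz) — i.e. transitivity.
(F1): holds.
(F2): fails — Rbc and Rcd but not Rbd.
(F3): fails — R10 and R02 but not R12.
(F4): fails — Ruw and Rwy but not Ruy.
Valid on: (F1).

(F1)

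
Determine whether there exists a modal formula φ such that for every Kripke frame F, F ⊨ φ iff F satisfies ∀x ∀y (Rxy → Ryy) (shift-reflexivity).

Yes: it is shift-reflexivity, defined by the T□ schema □(□p → p).
Suppose □(□p→p) is valid. Take Rxy and set V(p)={w : Ryw}. Then at y, □p holds; since □(□p→p) at x, □p→p at y, so p at y, i.e. Ryy.

Definable; □(□p → p) defines it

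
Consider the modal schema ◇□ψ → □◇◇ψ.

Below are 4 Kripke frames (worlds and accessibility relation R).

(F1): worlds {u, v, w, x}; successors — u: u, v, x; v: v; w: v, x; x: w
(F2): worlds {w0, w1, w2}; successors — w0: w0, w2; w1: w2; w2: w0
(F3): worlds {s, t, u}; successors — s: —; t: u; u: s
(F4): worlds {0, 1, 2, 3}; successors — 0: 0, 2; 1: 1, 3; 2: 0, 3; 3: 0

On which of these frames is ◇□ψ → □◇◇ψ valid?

(F2)

This is the axiom for a generalized confluence (Geach) condition; its first-order frame correspondent is ∀x ∀y ∀z ((xRy ∧ xRz) → ∃w (yRw ∧ zR²w)).
(F1): fails — uRx, uRv but no t with xRt and vR²t.
(F2): ✓.
(F3): fails — tRu, tRu but no w with uRw and uR²w.
(F4): fails — 1R1, 1R3 but no w with 1Rw and 3R²w.
Valid on: (F2).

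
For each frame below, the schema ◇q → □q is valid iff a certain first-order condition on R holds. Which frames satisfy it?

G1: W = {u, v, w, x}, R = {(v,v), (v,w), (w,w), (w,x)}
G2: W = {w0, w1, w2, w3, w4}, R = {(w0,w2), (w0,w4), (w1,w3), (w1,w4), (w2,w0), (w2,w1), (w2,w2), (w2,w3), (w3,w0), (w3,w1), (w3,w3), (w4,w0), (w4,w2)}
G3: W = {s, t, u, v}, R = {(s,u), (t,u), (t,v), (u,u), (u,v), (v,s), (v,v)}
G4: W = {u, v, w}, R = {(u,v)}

G4

This is the axiom for partial functionality; its first-order frame correspondent is ∀x ∀y ∀z (Rxy ∧ Rxz → y = z).
G1: fails — v sees both v and w.
G2: fails — w0 sees both w2 and w4.
G3: fails — t sees both u and v.
G4: ✓.
Valid on: G4.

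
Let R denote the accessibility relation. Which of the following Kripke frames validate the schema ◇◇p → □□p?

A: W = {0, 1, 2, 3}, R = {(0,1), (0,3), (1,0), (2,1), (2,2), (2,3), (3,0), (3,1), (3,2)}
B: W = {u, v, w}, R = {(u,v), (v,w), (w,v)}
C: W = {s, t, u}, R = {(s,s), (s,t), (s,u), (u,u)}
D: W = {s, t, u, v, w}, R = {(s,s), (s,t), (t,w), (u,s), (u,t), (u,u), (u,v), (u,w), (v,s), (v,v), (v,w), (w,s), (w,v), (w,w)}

The schema corresponds to a generalized confluence (Geach) condition: ∀x ∀y ∀z ((xR²y ∧ xR²z) → ∃w (y = w ∧ z = w)).
A: fails — 0R²0, 0R²1 but 0 ≠ 1.
B: condition met.
C: fails — sR²s, sR²t but s ≠ t.
D: fails — sR²s, sR²t but s ≠ t.

B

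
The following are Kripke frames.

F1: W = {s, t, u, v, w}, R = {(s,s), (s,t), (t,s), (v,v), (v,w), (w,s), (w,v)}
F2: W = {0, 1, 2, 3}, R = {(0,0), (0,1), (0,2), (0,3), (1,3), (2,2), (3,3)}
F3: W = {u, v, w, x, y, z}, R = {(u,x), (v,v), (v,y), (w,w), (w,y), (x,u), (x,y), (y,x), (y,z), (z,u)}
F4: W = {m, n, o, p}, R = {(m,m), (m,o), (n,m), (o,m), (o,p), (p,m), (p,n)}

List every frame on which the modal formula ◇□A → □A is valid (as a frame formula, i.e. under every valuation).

The schema corresponds to the Euclidean property: ∀x ∀y ∀z (Rxy ∧ Rxz → Ryz).
F1: fails — Rst and Rst but not Rtt.
F2: fails — R02 and R00 but not R20.
F3: fails — Rux and Rux but not Rxx.
F4: fails — Rmo and Rmo but not Roo.

none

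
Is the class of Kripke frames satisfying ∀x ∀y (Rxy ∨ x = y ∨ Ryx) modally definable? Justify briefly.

Not modally definable

Any modally definable frame class is closed under disjoint unions.
Take 4 disjoint single-world reflexive frames: each is trivially connected, but their disjoint union has 4 worlds with no edge between distinct components, so it is not connected.
Hence connectedness of R is not modally definable.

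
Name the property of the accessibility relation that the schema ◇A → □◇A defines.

Suppose ◇A→□◇A is valid. Take Rxy, Rxz and set V(A)={y}. Then ◇A at x, so □◇A at x, so ◇A at z, so some w with Rzw has A; w=y, i.e. Rzy. By symmetry of the argument, Ryz.

The Euclidean property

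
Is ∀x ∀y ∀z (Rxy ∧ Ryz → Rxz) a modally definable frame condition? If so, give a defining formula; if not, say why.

The condition is transitivity. A defining modal formula is □q → □□q.
Suppose □q→□□q is valid. Take Rxy, Ryz and set V(q)={w : Rxw}. Then □q at x, so □□q at x, so □q at y, so q at z, i.e. Rxz.

Yes, by □q → □□q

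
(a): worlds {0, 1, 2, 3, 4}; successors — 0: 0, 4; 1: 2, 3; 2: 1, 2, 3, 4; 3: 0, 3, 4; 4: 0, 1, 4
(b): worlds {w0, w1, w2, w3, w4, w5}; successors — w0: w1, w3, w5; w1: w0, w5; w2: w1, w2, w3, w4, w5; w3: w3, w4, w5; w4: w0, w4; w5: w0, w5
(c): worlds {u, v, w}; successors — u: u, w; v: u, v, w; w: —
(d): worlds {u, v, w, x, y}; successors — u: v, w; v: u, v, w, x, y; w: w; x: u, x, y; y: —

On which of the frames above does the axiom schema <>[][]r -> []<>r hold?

(b)

The schema corresponds to a generalized confluence (Geach) condition: forall x forall y forall z ((xRy & xRz) -> exists w (y R^2 w & zRw)).
(a): fails — 4R0, 4R1 but no w with 0R²w and 1Rw.
(b): condition met.
(c): fails — uRu, uRw but no t with uR²t and wRt.
(d): fails — vRu, vRy but no t with uR²t and yRt.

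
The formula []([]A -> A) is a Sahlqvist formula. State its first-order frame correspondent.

shift-reflexivity

Suppose □(□A→A) is valid. Take Rxy and set V(A)={w : Ryw}. Then at y, □A holds; since □(□A→A) at x, □A→A at y, so A at y, i.e. Ryy.
Conversely, any frame satisfying forall x forall y (Rxy -> Ryy) validates the schema.
So the correspondent is shift-reflexivity.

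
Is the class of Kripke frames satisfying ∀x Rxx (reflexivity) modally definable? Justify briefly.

This is a Sahlqvist condition; the T axiom □p → p defines it.

Yes, by □p → p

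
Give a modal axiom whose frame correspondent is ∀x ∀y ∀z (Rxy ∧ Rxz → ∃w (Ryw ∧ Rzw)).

◇□q → □◇q

A defining formula is ◇□q → □◇q (the .2 axiom).
Suppose ◇□q→□◇q is valid. Take Rxy, Rxz and set V(q)={w : Ryw}. Then □q at y so ◇□q at x, so □◇q at x, so ◇q at z, giving w with Rzw and Ryw.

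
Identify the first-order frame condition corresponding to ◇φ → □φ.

partial functionality: ∀x ∀y ∀z (Rxy ∧ Rxz → y = z)

Suppose ◇φ→□φ is valid. Take Rxy, Rxz and set V(φ)={y}. Then ◇φ at x, so □φ at x, so φ at z, i.e. z=y.
The converse is a direct semantic check.
So the correspondent is partial functionality.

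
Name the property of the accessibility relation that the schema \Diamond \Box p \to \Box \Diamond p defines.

Suppose ◇□p→□◇p is valid. Take Rxy, Rxz and set V(p)={w : Ryw}. Then □p at y so ◇□p at x, so □◇p at x, so ◇p at z, giving w with Rzw and Ryw.
Conversely, on a frame with convergence the schema holds at every world under every valuation.
So the correspondent is convergence.

convergence: \forall x \forall y \forall z (Rxy \wedge Rxz \to \exists w (Ryw \wedge Rzw))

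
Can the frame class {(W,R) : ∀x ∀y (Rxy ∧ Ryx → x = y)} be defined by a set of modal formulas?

Not modally definable

If a class were modally definable it would be closed under surjective bounded morphisms (Goldblatt–Thomason).
The 8-cycle (worlds 0,1,2,3,4,5,6,7 with 0→1→2→3→4→5→6→7→0) is antisymmetric. Sending even-indexed worlds to s and odd-indexed worlds to t is a surjective bounded morphism onto the two-world frame with s↔t, which is not antisymmetric.
So the class is not modally definable.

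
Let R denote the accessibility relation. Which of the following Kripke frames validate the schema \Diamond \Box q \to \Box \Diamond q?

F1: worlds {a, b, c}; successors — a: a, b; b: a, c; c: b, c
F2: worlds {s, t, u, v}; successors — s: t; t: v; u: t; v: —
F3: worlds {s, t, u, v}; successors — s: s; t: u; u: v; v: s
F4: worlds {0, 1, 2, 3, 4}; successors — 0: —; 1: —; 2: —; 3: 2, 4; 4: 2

This is the axiom for convergence; its first-order frame correspondent is \forall x \forall y \forall z (Rxy \wedge Rxz \to \exists w (Ryw \wedge Rzw)).
F1: satisfies the condition.
F2: fails — Rtv and Rtv but v and v have no common successor.
F3: satisfies the condition.
F4: fails — R34 and R32 but 4 and 2 have no common successor.

F1, F3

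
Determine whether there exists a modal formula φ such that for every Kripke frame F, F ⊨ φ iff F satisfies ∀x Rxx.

The condition is reflexivity. A defining modal formula is □r → r.

Definable; □r → r defines it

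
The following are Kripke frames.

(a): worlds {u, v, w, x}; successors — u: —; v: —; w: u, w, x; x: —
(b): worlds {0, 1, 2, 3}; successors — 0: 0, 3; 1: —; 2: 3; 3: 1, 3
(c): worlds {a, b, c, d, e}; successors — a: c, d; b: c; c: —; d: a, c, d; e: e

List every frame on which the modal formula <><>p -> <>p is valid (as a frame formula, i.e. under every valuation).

(a)

The schema corresponds to a generalized confluence (Geach) condition: forall x forall y (x R^2 y -> exists w (y = w & xRw)).
(a): satisfies the condition.
(b): fails — 0R²1 but no w with 1=w and 0Rw.
(c): fails — aR²a but no w with a=w and aRw.
Valid on: (a).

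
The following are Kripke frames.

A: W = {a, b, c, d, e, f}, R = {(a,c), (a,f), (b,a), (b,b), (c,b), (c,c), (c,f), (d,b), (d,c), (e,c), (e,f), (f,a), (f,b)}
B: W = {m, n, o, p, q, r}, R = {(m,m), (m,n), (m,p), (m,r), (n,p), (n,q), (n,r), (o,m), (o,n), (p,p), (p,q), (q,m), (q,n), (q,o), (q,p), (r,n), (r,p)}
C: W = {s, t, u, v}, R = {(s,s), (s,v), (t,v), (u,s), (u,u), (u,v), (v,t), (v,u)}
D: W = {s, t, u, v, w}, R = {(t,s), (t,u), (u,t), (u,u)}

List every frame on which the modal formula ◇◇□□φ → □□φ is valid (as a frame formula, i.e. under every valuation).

A

The schema corresponds to a generalized confluence (Geach) condition: ∀x ∀y ∀z ((xR²y ∧ xR²z) → ∃w (yR²w ∧ z = w)).
A: condition met.
B: fails — mR²n, mR²r but no w with nR²w and r=w.
C: fails — sR²t, sR²s but no w with tR²w and s=w.
D: fails — uR²s, uR²s but no w* with sR²w* and s=w*.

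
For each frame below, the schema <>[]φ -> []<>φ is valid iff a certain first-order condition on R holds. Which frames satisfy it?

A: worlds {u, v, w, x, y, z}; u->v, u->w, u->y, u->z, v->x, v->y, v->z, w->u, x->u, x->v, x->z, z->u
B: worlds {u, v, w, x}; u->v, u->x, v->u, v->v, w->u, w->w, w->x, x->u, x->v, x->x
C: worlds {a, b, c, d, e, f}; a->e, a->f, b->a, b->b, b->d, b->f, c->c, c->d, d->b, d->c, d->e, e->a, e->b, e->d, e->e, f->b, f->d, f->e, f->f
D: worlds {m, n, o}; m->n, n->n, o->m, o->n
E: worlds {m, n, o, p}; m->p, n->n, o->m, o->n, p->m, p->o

The schema corresponds to convergence: forall x forall y forall z (Rxy & Rxz -> exists w (Ryw & Rzw)).
A: fails — Ruv and Ruz but v and z have no common successor.
B: condition met.
C: condition met.
D: condition met.
E: fails — Rom and Ron but m and n have no common successor.

B, C, D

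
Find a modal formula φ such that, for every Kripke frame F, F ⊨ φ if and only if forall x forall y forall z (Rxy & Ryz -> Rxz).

This is transitivity; the standard corresponding axiom is 4: □s → □□s.

□s → □□s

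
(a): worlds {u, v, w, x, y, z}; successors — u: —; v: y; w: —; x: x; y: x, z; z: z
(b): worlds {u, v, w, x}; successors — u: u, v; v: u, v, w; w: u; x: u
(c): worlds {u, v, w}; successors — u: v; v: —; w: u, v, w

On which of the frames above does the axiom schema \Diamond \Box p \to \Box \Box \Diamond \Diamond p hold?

This is the axiom for a generalized confluence (Geach) condition; its first-order frame correspondent is \forall x \forall y \forall z ((xRy \wedge x R^2 z) \to \exists w (yRw \wedge z R^2 w)).
(a): fails — yRx, yR²z but no t with xRt and zR²t.
(b): condition met.
(c): fails — wRu, wR²u but no t with uRt and uR²t.
Valid on: (b).

(b)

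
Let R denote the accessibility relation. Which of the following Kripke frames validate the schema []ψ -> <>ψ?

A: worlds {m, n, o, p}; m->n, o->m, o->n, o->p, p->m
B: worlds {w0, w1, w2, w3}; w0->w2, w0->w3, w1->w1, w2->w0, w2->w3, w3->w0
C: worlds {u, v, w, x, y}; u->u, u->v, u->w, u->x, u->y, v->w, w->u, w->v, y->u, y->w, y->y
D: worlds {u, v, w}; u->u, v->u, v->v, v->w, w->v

Frame correspondent (Sahlqvist): forall x exists y Rxy — i.e. seriality.
A: fails — world n has no successor.
B: satisfies the condition.
C: fails — world x has no successor.
D: satisfies the condition.
Valid on: B, D.

B, D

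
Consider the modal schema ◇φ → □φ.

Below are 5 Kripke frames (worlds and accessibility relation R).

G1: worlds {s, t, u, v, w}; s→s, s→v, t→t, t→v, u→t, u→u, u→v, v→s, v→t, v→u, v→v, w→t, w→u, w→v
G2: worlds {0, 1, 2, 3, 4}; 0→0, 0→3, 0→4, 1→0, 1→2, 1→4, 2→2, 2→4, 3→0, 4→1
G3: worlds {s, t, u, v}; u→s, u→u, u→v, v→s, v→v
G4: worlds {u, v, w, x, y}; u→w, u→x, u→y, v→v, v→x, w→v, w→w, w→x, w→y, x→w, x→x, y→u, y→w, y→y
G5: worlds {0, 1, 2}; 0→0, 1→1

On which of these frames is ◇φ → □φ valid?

G5

Frame correspondent (Sahlqvist): ∀x ∀y ∀z (Rxy ∧ Rxz → y = z) — i.e. partial functionality.
G1: fails — s sees both s and v.
G2: fails — 0 sees both 0 and 3.
G3: fails — u sees both s and u.
G4: fails — u sees both w and x.
G5: ✓.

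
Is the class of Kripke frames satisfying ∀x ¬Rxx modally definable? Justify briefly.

No

Any modally definable frame class is closed under surjective bounded morphisms.
The 4-cycle (worlds 0,1,2,3 with 0→1→2→3→0) is irreflexive, and the map sending every world to a single reflexive point • is a surjective bounded morphism (forth: every edge maps to (•,•); back: every world has a successor). So any modal formula valid on the 4-cycle is also valid on the reflexive point, which is not irreflexive.
Hence irreflexivity is not modally definable.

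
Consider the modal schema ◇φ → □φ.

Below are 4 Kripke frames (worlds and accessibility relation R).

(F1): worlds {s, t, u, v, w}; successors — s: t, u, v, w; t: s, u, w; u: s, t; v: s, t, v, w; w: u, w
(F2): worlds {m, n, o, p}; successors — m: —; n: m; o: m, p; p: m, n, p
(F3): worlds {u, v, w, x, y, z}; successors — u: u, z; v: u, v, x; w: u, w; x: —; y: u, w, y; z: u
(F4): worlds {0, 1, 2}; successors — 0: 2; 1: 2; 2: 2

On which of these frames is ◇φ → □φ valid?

(F4)

Frame correspondent (Sahlqvist): ∀x ∀y ∀z (Rxy ∧ Rxz → y = z) — i.e. partial functionality.
(F1): fails — s sees both t and u.
(F2): fails — o sees both m and p.
(F3): fails — u sees both u and z.
(F4): holds.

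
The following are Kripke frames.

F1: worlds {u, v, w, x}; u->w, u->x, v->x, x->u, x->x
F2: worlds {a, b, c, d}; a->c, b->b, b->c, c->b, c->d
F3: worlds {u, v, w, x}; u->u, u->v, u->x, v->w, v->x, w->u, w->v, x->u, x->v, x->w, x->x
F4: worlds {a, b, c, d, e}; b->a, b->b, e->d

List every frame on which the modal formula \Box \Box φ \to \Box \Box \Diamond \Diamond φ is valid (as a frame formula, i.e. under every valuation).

F3

Frame correspondent (Sahlqvist): \forall x \forall z (x R^2 z \to \exists w (x R^2 w \wedge z R^2 w)) — i.e. a generalized confluence (Geach) condition.
F1: fails — xR²w but no t with xR²t and wR²t.
F2: fails — aR²d but no w with aR²w and dR²w.
F3: condition met.
F4: fails — bR²a but no w with bR²w and aR²w.
Valid on: F3.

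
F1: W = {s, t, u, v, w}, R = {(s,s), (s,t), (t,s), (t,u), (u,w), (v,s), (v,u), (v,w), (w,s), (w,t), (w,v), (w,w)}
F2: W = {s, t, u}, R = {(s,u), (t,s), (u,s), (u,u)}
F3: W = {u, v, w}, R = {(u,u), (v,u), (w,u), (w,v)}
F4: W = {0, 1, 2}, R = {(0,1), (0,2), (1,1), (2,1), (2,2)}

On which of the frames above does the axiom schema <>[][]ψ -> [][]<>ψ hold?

F2, F3, F4

Frame correspondent (Sahlqvist): forall x forall y forall z ((xRy & x R^2 z) -> exists w (y R^2 w & zRw)) — i.e. a generalized confluence (Geach) condition.
F1: fails — sRs, sR²u but no w* with sR²w* and uRw*.
F2: ✓.
F3: ✓.
F4: ✓.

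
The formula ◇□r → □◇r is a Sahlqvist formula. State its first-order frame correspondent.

convergence

This schema is the .2 axiom.
It corresponds to convergence: ∀x ∀y ∀z (Rxy ∧ Rxz → ∃w (Ryw ∧ Rzw)).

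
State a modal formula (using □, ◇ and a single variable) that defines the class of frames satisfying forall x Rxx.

The condition is reflexivity. The T schema □p → p defines it.
Suppose □p→p is valid. At any x set V(p)={w : Rxw}. Then □p holds at x, so p holds at x, i.e. Rxx.

□p → p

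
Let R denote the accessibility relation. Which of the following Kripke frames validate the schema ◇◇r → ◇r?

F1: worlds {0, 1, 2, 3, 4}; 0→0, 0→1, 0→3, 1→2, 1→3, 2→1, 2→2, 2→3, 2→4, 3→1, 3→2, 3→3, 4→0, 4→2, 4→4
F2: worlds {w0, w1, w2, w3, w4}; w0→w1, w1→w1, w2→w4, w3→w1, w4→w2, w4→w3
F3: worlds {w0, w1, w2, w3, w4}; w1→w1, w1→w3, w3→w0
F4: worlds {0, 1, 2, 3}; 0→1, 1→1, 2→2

F4

This is the axiom for transitivity; its first-order frame correspondent is ∀x ∀y ∀z (Rxy ∧ Ryz → Rxz).
F1: fails — R32 and R24 but not R34.
F2: fails — Rw2w4 and Rw4w2 but not Rw2w2.
F3: fails — Rw1w3 and Rw3w0 but not Rw1w0.
F4: condition met.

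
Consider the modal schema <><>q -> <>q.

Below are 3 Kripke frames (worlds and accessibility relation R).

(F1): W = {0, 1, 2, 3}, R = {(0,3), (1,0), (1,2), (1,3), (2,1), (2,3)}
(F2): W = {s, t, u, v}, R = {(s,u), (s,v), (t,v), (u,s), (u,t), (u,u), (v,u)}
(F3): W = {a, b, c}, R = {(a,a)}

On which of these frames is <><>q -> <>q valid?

This is the axiom for transitivity; its first-order frame correspondent is forall x forall y forall z (Rxy & Ryz -> Rxz).
(F1): fails — R12 and R21 but not R11.
(F2): fails — Rtv and Rvu but not Rtu.
(F3): holds.

(F3)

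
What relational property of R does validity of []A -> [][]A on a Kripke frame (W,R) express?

transitivity: forall x forall y forall z (Rxy & Ryz -> Rxz)

Suppose □A→□□A is valid. Take Rxy, Ryz and set V(A)={w : Rxw}. Then □A at x, so □□A at x, so □A at y, so A at z, i.e. Rxz.
Conversely, any frame satisfying forall x forall y forall z (Rxy & Ryz -> Rxz) validates the schema.
So the correspondent is transitivity.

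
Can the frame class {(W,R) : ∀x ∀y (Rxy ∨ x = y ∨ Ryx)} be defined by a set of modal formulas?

Not definable by any modal formula

Any modally definable frame class is closed under disjoint unions.
Take 3 disjoint single-world reflexive frames: each is trivially connected, but their disjoint union has 3 worlds with no edge between distinct components, so it is not connected.
So no modal formula (or set of formulas) defines exactly the connected frames.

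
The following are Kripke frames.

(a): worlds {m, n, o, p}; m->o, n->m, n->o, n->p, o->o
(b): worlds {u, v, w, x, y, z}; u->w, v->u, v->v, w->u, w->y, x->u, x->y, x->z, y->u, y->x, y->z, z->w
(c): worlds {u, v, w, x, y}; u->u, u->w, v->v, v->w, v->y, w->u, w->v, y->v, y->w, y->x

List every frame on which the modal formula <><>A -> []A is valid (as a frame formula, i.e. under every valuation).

Frame correspondent (Sahlqvist): forall x forall y forall z ((x R^2 y & xRz) -> exists w (y = w & z = w)) — i.e. a generalized confluence (Geach) condition.
(a): fails — nR²o, nRm but o ≠ m.
(b): fails — uR²u, uRw but u ≠ w.
(c): fails — uR²u, uRw but u ≠ w.

none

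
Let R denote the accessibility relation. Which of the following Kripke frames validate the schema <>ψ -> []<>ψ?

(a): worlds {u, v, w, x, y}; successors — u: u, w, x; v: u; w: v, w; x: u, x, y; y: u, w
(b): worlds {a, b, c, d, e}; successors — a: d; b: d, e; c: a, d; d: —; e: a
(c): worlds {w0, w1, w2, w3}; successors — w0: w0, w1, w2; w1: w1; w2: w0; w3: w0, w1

The schema corresponds to the Euclidean property: forall x forall y forall z (Rxy & Rxz -> Ryz).
(a): fails — Ruw and Ruu but not Rwu.
(b): fails — Rad and Rad but not Rdd.
(c): fails — Rw0w1 and Rw0w0 but not Rw1w0.

none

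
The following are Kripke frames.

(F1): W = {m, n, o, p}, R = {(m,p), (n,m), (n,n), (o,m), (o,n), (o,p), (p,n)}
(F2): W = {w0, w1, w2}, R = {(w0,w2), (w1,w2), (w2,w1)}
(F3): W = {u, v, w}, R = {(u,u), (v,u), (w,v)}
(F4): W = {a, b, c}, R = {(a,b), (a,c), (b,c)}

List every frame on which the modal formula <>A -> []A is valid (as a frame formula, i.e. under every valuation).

(F2), (F3)

This is the axiom for partial functionality; its first-order frame correspondent is forall x forall y forall z (Rxy & Rxz -> y = z).
(F1): fails — n sees both m and n.
(F2): ✓.
(F3): ✓.
(F4): fails — a sees both b and c.
Valid on: (F2), (F3).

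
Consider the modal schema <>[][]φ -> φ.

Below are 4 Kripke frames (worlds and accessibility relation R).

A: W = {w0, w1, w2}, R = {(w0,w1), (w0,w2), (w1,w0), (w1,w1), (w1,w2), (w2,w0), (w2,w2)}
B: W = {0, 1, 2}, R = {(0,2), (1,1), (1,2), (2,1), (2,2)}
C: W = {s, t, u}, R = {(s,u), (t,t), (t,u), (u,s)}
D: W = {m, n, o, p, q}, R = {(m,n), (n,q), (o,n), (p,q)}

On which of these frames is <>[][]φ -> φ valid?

A

The schema corresponds to a generalized confluence (Geach) condition: forall x forall y (xRy -> exists w (y R^2 w & x = w)).
A: ✓.
B: fails — 0R2 but no w with 2R²w and 0=w.
C: fails — sRu but no w with uR²w and s=w.
D: fails — mRn but no w with nR²w and m=w.
Valid on: A.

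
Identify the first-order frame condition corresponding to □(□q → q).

Suppose □(□q→q) is valid. Take Rxy and set V(q)={w : Ryw}. Then at y, □q holds; since □(□q→q) at x, □q→q at y, so q at y, i.e. Ryy.
The converse is a direct semantic check.
Frame condition: ∀x ∀y (Rxy → Ryy).

shift-reflexivity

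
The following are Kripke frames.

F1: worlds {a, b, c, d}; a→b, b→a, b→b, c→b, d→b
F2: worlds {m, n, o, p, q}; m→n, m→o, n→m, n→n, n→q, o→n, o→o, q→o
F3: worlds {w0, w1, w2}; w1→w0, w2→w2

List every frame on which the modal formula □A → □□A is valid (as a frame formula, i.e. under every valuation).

F3

The schema corresponds to transitivity: ∀x ∀y ∀z (Rxy ∧ Ryz → Rxz).
F1: fails — Rab and Rba but not Raa.
F2: fails — Ron and Rnq but not Roq.
F3: ✓.
Valid on: F3.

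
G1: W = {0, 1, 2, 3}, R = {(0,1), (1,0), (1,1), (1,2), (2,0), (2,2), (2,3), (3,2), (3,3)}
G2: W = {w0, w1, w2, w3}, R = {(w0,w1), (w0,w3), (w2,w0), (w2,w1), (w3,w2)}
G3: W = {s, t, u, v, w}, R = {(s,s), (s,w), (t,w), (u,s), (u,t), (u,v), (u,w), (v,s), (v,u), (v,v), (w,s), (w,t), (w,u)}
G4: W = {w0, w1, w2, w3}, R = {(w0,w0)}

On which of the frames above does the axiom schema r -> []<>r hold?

G4

This is the axiom for symmetry; its first-order frame correspondent is forall x forall y (Rxy -> Ryx).
G1: fails — R12 but not R21.
G2: fails — Rw3w2 but not Rw2w3.
G3: fails — Rut but not Rtu.
G4: satisfies the condition.
Valid on: G4.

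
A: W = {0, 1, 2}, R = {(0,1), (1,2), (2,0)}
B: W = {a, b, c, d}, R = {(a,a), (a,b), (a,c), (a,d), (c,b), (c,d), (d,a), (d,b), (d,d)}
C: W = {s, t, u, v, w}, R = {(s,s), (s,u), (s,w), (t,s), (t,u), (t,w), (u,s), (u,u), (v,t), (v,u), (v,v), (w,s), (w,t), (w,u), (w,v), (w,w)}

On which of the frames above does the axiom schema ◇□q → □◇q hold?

The schema corresponds to convergence: ∀x ∀y ∀z (Rxy ∧ Rxz → ∃w (Ryw ∧ Rzw)).
A: satisfies the condition.
B: fails — Rab and Rab but b and b have no common successor.
C: satisfies the condition.

A, C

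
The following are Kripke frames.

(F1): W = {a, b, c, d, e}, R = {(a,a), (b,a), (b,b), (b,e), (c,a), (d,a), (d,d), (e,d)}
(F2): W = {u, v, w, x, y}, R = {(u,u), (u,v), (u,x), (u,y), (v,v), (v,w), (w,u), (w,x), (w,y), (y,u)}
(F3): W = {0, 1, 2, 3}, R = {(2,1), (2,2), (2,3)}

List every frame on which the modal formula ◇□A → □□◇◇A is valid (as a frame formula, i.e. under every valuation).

Frame correspondent (Sahlqvist): ∀x ∀y ∀z ((xRy ∧ xR²z) → ∃w (yRw ∧ zR²w)) — i.e. a generalized confluence (Geach) condition.
(F1): fails — bRe, bR²a but no w with eRw and aR²w.
(F2): fails — uRu, uR²x but no t with uRt and xR²t.
(F3): fails — 2R1, 2R²1 but no w with 1Rw and 1R²w.
Valid on no frame.

none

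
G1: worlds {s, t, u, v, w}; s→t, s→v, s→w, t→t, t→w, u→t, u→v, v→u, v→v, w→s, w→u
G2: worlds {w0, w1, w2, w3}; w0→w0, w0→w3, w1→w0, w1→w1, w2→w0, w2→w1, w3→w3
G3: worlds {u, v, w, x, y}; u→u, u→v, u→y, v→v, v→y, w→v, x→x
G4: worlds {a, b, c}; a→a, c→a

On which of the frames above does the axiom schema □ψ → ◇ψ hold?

The schema corresponds to seriality: ∀x ∃y Rxy.
G1: condition met.
G2: condition met.
G3: fails — world y has no successor.
G4: fails — world b has no successor.
Valid on: G1, G2.

G1, G2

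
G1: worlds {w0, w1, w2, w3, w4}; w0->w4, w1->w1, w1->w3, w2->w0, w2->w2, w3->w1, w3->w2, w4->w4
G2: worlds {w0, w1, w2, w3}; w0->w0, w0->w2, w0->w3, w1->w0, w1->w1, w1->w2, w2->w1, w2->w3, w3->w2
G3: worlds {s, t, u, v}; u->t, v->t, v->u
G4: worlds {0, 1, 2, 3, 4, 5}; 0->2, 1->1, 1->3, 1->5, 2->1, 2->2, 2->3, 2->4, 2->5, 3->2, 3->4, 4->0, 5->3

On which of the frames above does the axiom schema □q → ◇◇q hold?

This is the axiom for a generalized confluence (Geach) condition; its first-order frame correspondent is ∀x ∃w (xRw ∧ xR²w).
G1: ✓.
G2: fails — at w3 but no w with w3Rw and w3R²w.
G3: fails — at s but no w with sRw and sR²w.
G4: fails — at 4 but no w with 4Rw and 4R²w.
Valid on: G1.

G1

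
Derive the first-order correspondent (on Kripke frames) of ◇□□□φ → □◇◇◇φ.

∀x ∀y ∀z ((xRy ∧ xRz) → ∃w (yR³w ∧ zR³w))

This is a Sahlqvist (Geach-type) schema ◇^1□^3φ → □^1◇^3φ.
Minimal-valuation argument: fix x; take any y with xR^1y and any z with xR^1z. Set V(φ) to the set of worlds R-reachable from y in exactly 3 steps. Then □^3φ holds at y, so the antecedent holds at x; validity forces ◇^3φ at z, giving a w with zR^3w and yR^3w.
First-order correspondent: ∀x ∀y ∀z ((xRy ∧ xRz) → ∃w (yR³w ∧ zR³w)).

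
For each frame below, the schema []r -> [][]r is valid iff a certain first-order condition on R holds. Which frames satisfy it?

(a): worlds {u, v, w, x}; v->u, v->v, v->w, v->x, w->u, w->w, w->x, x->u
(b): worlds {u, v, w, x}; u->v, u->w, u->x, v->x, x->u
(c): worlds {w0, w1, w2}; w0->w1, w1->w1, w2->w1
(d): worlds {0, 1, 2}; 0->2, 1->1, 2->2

(a), (c), (d)

This is the axiom for transitivity; its first-order frame correspondent is forall x forall y forall z (Rxy & Ryz -> Rxz).
(a): holds.
(b): fails — Rvx and Rxu but not Rvu.
(c): holds.
(d): holds.
Valid on: (a), (c), (d).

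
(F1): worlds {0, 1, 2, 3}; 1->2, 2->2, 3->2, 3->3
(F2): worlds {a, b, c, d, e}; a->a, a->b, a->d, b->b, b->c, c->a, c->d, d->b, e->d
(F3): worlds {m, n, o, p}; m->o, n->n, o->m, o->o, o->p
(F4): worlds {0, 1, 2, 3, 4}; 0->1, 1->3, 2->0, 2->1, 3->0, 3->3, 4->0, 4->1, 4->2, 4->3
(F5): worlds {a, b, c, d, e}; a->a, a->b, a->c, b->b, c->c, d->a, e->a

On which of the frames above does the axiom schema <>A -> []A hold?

Frame correspondent (Sahlqvist): forall x forall y forall z (Rxy & Rxz -> y = z) — i.e. partial functionality.
(F1): fails — 3 sees both 2 and 3.
(F2): fails — a sees both a and b.
(F3): fails — o sees both m and o.
(F4): fails — 2 sees both 0 and 1.
(F5): fails — a sees both a and b.

none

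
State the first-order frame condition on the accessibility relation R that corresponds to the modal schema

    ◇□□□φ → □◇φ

∀x ∀y ∀z ((xRy ∧ xRz) → ∃w (yR³w ∧ zRw))

This is a Sahlqvist (Geach-type) schema ◇^1□^3φ → □^1◇^1φ.
First-order correspondent: ∀x ∀y ∀z ((xRy ∧ xRz) → ∃w (yR³w ∧ zRw)).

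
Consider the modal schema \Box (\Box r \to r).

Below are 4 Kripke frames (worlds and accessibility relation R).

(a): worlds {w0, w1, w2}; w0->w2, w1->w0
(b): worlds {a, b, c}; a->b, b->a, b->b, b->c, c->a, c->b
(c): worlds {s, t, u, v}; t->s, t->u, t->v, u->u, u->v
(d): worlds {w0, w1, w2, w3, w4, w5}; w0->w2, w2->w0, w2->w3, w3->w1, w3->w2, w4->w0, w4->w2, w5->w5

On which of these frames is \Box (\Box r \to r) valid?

The schema corresponds to shift-reflexivity: \forall x \forall y (Rxy \to Ryy).
(a): fails — Rw0w2 but not Rw2w2.
(b): fails — Rbc but not Rcc.
(c): fails — Ruv but not Rvv.
(d): fails — Rw3w1 but not Rw1w1.

none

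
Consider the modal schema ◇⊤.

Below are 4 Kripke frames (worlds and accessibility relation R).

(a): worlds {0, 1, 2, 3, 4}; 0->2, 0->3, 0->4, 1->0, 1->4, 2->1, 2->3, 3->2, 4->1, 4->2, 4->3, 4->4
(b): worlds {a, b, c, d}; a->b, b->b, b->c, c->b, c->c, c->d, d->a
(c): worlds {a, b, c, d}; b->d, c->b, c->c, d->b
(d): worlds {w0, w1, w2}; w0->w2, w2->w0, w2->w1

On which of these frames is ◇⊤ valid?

(a), (b)

This is the axiom for seriality; its first-order frame correspondent is ∀x ∃y Rxy.
(a): ✓.
(b): ✓.
(c): fails — world a has no successor.
(d): fails — world w1 has no successor.
Valid on: (a), (b).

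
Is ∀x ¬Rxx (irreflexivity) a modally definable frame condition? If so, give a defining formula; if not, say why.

If a class were modally definable it would be closed under surjective bounded morphisms (Goldblatt–Thomason).
The 4-cycle (worlds w0,w1,w2,w3 with w0→w1→w2→w3→w0) is irreflexive, and the map sending every world to a single reflexive point • is a surjective bounded morphism (forth: every edge maps to (•,•); back: every world has a successor). So any modal formula valid on the 4-cycle is also valid on the reflexive point, which is not irreflexive.
So no modal formula (or set of formulas) defines exactly the irreflexive frames.

Not definable by any modal formula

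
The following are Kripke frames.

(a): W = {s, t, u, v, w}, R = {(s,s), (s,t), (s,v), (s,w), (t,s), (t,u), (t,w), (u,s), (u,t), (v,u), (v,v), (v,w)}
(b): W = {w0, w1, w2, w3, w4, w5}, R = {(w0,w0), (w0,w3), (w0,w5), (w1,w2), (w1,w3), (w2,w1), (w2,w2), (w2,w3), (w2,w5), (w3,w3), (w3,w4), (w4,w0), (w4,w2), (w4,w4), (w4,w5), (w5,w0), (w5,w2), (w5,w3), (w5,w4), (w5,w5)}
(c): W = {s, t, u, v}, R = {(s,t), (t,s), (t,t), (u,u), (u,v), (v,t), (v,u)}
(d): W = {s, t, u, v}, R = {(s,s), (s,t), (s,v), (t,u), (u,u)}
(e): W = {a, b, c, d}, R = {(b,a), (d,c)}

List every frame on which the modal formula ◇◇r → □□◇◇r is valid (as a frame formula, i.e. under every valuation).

This is the axiom for a generalized confluence (Geach) condition; its first-order frame correspondent is ∀x ∀y ∀z ((xR²y ∧ xR²z) → ∃w (y = w ∧ zR²w)).
(a): fails — sR²s, sR²w but no w* with s=w* and wR²w*.
(b): fails — w1R²w1, w1R²w3 but no w with w1=w and w3R²w.
(c): fails — uR²u, uR²t but no w with u=w and tR²w.
(d): fails — sR²s, sR²t but no w with s=w and tR²w.
(e): ✓.
Valid on: (e).

(e)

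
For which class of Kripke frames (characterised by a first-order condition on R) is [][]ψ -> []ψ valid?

density: forall x forall y (Rxy -> exists z (Rxz & Rzy))

This is the C4 axiom.
Its frame correspondent is density — forall x forall y (Rxy -> exists z (Rxz & Rzy)).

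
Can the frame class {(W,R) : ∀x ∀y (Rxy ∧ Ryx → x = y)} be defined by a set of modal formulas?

No

Modal frame validity is preserved under surjective bounded morphisms.
The 6-cycle (worlds 0,1,2,3,4,5 with 0→1→2→3→4→5→0) is antisymmetric. Sending even-indexed worlds to a and odd-indexed worlds to b is a surjective bounded morphism onto the two-world frame with a↔b, which is not antisymmetric.
Hence antisymmetry is not modally definable.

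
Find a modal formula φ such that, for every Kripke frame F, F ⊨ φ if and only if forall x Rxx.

This is reflexivity; the standard corresponding axiom is T: □ψ → ψ.

□ψ → ψ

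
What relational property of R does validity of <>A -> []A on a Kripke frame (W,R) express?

Suppose ◇A→□A is valid. Take Rxy, Rxz and set V(A)={y}. Then ◇A at x, so □A at x, so A at z, i.e. z=y.

Partial functionality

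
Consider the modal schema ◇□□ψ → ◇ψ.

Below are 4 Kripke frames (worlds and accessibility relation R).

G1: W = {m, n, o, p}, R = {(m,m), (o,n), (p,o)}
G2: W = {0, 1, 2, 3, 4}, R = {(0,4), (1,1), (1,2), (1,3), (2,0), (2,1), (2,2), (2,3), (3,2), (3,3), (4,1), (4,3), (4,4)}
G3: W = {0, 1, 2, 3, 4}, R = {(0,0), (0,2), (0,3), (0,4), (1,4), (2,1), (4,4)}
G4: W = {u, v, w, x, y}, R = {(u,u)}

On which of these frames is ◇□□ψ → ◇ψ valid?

This is the axiom for a generalized confluence (Geach) condition; its first-order frame correspondent is ∀x ∀y (xRy → ∃w (yR²w ∧ xRw)).
G1: fails — oRn but no w with nR²w and oRw.
G2: holds.
G3: fails — 0R3 but no w with 3R²w and 0Rw.
G4: holds.
Valid on: G2, G4.

G2, G4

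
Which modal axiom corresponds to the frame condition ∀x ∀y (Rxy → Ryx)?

The condition is symmetry. The B schema p → □◇p defines it.

p → □◇p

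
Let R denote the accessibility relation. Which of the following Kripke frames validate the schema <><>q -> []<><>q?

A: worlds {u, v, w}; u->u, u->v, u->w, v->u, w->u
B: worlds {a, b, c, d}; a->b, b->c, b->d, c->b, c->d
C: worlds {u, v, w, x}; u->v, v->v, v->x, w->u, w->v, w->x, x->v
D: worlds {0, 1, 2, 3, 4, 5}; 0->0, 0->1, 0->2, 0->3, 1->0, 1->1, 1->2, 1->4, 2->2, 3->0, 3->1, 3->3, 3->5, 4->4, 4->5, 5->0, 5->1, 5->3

Frame correspondent (Sahlqvist): forall x forall y forall z ((x R^2 y & xRz) -> exists w (y = w & z R^2 w)) — i.e. a generalized confluence (Geach) condition.
A: condition met.
B: fails — aR²c, aRb but no w with c=w and bR²w.
C: condition met.
D: fails — 0R²0, 0R2 but no w with 0=w and 2R²w.
Valid on: A, C.

A, C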